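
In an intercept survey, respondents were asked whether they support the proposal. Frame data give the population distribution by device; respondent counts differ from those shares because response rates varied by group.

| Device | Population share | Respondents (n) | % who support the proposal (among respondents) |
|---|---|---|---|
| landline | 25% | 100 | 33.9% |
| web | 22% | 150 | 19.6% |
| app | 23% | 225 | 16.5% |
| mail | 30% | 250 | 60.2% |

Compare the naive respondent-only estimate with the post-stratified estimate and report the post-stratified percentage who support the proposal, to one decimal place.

Unadjusted (pooled respondent) estimate weights by respondent counts:
  (100/725)×33.9 + (150/725)×19.6 + (225/725)×16.5 + (250/725)×60.2 = 34.6103%
Reweighting by population device shares:
  0.25×33.9 + 0.22×19.6 + 0.23×16.5 + 0.3×60.2 = 34.642%

34.6%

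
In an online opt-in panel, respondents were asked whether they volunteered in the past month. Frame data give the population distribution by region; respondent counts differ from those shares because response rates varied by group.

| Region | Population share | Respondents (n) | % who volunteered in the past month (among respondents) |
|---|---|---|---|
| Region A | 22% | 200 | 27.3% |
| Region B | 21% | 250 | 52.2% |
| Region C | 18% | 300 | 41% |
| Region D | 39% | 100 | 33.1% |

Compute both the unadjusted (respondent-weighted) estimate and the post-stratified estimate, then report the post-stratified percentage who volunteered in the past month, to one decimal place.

37.3%

Unadjusted (pooled respondent) estimate weights by respondent counts:
  (200/850)×27.3 + (250/850)×52.2 + (300/850)×41 + (100/850)×33.1 = 40.1412%
Post-stratified estimate weights by population shares:
  0.22×27.3 + 0.21×52.2 + 0.18×41 + 0.39×33.1 = 37.257%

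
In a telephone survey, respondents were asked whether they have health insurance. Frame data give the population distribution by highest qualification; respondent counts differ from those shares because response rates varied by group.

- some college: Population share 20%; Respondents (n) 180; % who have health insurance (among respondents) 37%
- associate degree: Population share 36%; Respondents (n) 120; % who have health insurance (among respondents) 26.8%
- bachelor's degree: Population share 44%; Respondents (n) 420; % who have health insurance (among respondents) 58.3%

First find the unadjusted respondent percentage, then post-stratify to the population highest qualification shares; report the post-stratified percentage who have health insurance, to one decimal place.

42.7%

Naive respondent-only estimate (weights = respondent counts):
  (180/720)×37 + (120/720)×26.8 + (420/720)×58.3 = 47.725%
Post-stratified estimate weights by population shares:
  0.2×37 + 0.36×26.8 + 0.44×58.3 = 42.7%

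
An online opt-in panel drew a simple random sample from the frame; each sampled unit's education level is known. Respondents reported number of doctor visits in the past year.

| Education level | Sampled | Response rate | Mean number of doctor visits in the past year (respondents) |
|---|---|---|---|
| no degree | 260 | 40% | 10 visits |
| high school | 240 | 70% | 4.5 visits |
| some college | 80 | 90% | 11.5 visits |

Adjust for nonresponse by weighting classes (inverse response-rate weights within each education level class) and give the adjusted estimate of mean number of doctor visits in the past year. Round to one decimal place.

7.9

Inverse-response-rate weighting restores each class to its sampled count, so class totals weight by n_sampled:
  no degree: 260 × 10 = 2600
  high school: 240 × 4.5 = 1080
  some college: 80 × 11.5 = 920
Adjusted estimate = 4600 / 580 = 7.93103 → 7.9.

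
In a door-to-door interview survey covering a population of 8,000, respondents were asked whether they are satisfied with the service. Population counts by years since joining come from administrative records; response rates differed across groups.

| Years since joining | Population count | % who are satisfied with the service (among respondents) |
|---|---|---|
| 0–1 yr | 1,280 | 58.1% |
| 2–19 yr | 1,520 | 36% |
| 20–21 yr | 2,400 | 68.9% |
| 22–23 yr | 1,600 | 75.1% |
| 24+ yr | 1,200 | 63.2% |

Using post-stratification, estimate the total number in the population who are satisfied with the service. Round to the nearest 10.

Apply each group's respondent rate to its population count:
  0–1 yr: 1,280 × 58.1% = 743.68
  2–19 yr: 1,520 × 36% = 547.2
  20–21 yr: 2,400 × 68.9% = 1653.6
  22–23 yr: 1,600 × 75.1% = 1201.6
  24+ yr: 1,200 × 63.2% = 758.4
Estimated total = 4904.48 → 4,900.

4,900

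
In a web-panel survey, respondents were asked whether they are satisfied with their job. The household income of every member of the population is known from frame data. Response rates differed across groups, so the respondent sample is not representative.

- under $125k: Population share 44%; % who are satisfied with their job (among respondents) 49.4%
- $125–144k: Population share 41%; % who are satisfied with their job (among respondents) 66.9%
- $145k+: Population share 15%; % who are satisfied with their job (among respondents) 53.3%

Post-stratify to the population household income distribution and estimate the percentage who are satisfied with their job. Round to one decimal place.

57.2%

Reweight to the known household income distribution:
  under $125k: 0.44 × 49.4 = 21.736
  $125–144k: 0.41 × 66.9 = 27.429
  $145k+: 0.15 × 53.3 = 7.995
Post-stratified estimate = 57.16 → 57.2%.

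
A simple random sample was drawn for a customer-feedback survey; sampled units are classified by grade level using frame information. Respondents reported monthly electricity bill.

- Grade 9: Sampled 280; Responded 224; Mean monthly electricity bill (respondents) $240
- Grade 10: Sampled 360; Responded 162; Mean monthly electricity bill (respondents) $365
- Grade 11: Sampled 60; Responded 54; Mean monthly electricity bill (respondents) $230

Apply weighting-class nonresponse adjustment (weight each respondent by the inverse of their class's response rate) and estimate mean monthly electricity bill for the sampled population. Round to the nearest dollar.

Response rates by class: Grade 9 224/280 = 80%, Grade 10 162/360 = 45%, Grade 11 54/60 = 90%.
With weight = n_sampled/n_responded per class, the weighted class total is n_sampled:
  Grade 9: 280 × 240 = 67,200
  Grade 10: 360 × 365 = 131,400
  Grade 11: 60 × 230 = 13,800
Adjusted estimate = 212,400 / 700 = 303.429 → $303.

$303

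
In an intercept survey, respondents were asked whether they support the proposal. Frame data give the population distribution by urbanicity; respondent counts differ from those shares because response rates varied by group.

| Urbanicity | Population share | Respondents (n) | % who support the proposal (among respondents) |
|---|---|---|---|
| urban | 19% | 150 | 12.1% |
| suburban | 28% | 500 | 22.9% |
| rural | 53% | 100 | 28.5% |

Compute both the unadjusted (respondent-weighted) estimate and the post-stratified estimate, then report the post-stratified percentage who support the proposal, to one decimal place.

Without adjustment, the pooled respondent share is:
  (150/750)×12.1 + (500/750)×22.9 + (100/750)×28.5 = 21.4867%
Post-stratifying to population shares instead:
  0.19×12.1 + 0.28×22.9 + 0.53×28.5 = 23.816%

23.8%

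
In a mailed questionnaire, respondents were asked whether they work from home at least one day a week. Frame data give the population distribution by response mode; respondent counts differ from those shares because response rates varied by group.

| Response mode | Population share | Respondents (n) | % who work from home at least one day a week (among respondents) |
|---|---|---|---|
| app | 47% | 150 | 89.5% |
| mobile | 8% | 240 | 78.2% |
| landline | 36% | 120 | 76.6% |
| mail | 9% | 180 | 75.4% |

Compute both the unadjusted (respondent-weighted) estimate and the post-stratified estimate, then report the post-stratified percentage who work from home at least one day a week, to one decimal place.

Naive respondent-only estimate (weights = respondent counts):
  (150/690)×89.5 + (240/690)×78.2 + (120/690)×76.6 + (180/690)×75.4 = 79.6478%
Post-stratifying to population shares instead:
  0.47×89.5 + 0.08×78.2 + 0.36×76.6 + 0.09×75.4 = 82.683%

82.7%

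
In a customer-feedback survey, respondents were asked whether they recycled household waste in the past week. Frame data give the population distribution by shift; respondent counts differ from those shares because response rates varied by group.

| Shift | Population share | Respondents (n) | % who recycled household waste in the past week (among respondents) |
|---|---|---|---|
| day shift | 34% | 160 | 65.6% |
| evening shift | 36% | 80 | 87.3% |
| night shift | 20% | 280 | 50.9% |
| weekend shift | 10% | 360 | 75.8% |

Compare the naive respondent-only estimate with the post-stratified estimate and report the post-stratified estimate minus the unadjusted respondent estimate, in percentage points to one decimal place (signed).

+4.4 percentage points

Naive respondent-only estimate (weights = respondent counts):
  (160/880)×65.6 + (80/880)×87.3 + (280/880)×50.9 + (360/880)×75.8 = 67.0682%
Post-stratified estimate weights by population shares:
  0.34×65.6 + 0.36×87.3 + 0.2×50.9 + 0.1×75.8 = 71.492%
Difference = 71.492 − 67.0682 = 4.4238 pp.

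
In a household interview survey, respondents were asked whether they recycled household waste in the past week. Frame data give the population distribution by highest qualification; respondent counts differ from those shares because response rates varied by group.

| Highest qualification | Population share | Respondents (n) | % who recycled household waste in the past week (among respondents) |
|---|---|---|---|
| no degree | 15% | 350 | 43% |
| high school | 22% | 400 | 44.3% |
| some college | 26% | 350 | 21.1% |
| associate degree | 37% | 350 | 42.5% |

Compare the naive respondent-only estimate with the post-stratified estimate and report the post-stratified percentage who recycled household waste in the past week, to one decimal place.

Without adjustment, the pooled respondent share is:
  (350/1450)×43 + (400/1450)×44.3 + (350/1450)×21.1 + (350/1450)×42.5 = 37.9517%
Reweighting by population highest qualification shares:
  0.15×43 + 0.22×44.3 + 0.26×21.1 + 0.37×42.5 = 37.407%

37.4%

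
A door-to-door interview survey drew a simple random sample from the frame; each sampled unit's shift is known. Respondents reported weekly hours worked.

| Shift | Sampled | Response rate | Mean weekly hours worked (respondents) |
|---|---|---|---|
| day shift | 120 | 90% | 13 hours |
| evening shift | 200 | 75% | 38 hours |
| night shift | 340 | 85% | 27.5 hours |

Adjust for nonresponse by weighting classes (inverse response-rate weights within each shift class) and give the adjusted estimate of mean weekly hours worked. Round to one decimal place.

Each respondent's weight = sampled/responded in their class; summing within a class gives n_sampled, so:
  day shift: 120 × 13 = 1560
  evening shift: 200 × 38 = 7600
  night shift: 340 × 27.5 = 9350
Adjusted estimate = 18,510 / 660 = 28.0455 → 28.0.

28.0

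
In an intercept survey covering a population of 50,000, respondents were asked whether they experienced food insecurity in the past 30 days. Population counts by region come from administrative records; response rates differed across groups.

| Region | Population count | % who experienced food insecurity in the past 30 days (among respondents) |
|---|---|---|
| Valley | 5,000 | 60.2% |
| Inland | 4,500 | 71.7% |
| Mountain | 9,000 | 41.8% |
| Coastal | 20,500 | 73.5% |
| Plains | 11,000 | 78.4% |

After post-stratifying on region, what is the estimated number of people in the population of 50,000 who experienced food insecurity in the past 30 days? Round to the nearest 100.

Each cell contributes its population count × the respondent rate:
  Valley: 5,000 × 60.2% = 3010
  Inland: 4,500 × 71.7% = 3226.5
  Mountain: 9,000 × 41.8% = 3762
  Coastal: 20,500 × 73.5% = 15067.5
  Plains: 11,000 × 78.4% = 8624
Estimated total = 33,690 → 33,700.

33,700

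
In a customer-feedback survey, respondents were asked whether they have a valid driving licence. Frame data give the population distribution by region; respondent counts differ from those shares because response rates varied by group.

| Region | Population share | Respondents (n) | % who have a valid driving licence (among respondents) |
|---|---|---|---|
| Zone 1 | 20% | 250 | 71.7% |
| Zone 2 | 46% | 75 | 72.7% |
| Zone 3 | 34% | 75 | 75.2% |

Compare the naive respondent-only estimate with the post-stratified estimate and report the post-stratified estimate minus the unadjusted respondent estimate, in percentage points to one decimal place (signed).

Naive respondent-only estimate (weights = respondent counts):
  (250/400)×71.7 + (75/400)×72.7 + (75/400)×75.2 = 72.5438%
Post-stratified estimate weights by population shares:
  0.2×71.7 + 0.46×72.7 + 0.34×75.2 = 73.35%
Difference = 73.35 − 72.5438 = 0.8063 pp.

+0.8 percentage points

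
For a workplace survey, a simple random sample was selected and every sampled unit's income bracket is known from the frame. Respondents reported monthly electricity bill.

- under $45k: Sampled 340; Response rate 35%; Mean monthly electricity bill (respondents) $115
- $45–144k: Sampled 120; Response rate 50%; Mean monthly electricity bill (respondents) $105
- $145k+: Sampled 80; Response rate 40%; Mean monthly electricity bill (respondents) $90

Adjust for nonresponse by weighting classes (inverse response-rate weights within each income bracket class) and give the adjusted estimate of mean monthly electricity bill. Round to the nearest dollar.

Weighting each respondent by the inverse class response rate inflates each class back to its sampled size, so the class weight is n_sampled:
  under $45k: 340 × 115 = 39,100
  $45–144k: 120 × 105 = 12,600
  $145k+: 80 × 90 = 7200
Adjusted estimate = 58,900 / 540 = 109.074 → $109.

$109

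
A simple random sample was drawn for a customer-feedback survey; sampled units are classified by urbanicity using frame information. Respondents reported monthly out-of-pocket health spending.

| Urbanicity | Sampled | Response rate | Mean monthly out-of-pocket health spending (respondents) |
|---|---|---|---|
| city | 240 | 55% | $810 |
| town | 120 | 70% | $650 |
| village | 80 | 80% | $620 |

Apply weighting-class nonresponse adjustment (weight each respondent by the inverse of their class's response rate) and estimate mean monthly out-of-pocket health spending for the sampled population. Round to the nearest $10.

$730

With weight = n_sampled/n_responded per class, the weighted class total is n_sampled:
  city: 240 × 810 = 194,400
  town: 120 × 650 = 78,000
  village: 80 × 620 = 49,600
Adjusted estimate = 322,000 / 440 = 731.818 → $730.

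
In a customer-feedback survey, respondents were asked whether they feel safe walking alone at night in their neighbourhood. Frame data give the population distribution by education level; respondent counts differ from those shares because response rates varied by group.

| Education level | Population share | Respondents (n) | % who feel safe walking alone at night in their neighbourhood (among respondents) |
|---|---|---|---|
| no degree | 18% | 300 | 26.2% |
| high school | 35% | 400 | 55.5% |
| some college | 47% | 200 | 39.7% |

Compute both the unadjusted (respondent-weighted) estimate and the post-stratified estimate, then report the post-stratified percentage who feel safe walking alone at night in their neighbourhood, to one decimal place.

42.8%

Naive respondent-only estimate (weights = respondent counts):
  (300/900)×26.2 + (400/900)×55.5 + (200/900)×39.7 = 42.2222%
Post-stratifying to population shares instead:
  0.18×26.2 + 0.35×55.5 + 0.47×39.7 = 42.8%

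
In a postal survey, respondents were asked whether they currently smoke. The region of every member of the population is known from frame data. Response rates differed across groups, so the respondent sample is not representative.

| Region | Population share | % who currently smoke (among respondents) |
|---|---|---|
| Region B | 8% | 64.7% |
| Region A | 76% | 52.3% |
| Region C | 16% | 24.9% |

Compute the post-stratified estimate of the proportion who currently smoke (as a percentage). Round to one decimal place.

48.9%

Weight each group's respondent value by its population share:
  Region B: 0.08 × 64.7 = 5.176
  Region A: 0.76 × 52.3 = 39.748
  Region C: 0.16 × 24.9 = 3.984
Post-stratified estimate = 48.908 → 48.9%.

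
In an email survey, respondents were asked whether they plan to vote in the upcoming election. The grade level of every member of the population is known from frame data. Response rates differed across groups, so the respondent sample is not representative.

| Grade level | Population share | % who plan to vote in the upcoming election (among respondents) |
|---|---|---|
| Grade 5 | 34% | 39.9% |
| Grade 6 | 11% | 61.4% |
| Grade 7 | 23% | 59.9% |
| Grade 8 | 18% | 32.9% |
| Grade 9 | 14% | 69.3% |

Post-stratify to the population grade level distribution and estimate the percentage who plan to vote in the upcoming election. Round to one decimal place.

49.7%

Each cell contributes population-share × respondent value:
  Grade 5: 0.34 × 39.9 = 13.566
  Grade 6: 0.11 × 61.4 = 6.754
  Grade 7: 0.23 × 59.9 = 13.777
  Grade 8: 0.18 × 32.9 = 5.922
  Grade 9: 0.14 × 69.3 = 9.702
Post-stratified estimate = 49.721 → 49.7%.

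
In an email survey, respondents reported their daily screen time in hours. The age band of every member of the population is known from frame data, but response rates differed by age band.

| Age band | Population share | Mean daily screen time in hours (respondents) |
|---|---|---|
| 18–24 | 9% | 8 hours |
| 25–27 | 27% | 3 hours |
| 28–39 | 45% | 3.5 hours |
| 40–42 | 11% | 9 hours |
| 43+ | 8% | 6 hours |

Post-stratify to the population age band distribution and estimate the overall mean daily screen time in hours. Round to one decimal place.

Post-stratification weights by population share, not respondent share:
  18–24: 0.09 × 8 = 0.72
  25–27: 0.27 × 3 = 0.81
  28–39: 0.45 × 3.5 = 1.575
  40–42: 0.11 × 9 = 0.99
  43+: 0.08 × 6 = 0.48
Post-stratified estimate = 4.575 → 4.6.

4.6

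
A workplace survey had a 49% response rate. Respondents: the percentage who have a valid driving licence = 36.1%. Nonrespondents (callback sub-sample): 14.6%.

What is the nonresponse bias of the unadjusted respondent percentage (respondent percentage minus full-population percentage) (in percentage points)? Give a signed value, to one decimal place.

+11.0 percentage points

Nonresponse fraction = 1 − 0.49 = 0.51.
Bias = (nonresponse fraction) × (respondent percentage − nonrespondent percentage)
     = 0.51 × (36.1 − 14.6) = 0.51 × 21.5 = 10.965.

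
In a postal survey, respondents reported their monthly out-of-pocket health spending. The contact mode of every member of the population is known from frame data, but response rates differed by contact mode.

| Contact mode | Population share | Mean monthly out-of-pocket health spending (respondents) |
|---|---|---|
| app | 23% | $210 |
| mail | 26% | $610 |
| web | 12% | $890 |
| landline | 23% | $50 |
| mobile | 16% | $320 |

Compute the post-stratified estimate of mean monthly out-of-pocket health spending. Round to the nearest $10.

$380

Weight each group's respondent value by its population share:
  app: 0.23 × 210 = 48.3
  mail: 0.26 × 610 = 158.6
  web: 0.12 × 890 = 106.8
  landline: 0.23 × 50 = 11.5
  mobile: 0.16 × 320 = 51.2
Post-stratified estimate = 376.4 → $380.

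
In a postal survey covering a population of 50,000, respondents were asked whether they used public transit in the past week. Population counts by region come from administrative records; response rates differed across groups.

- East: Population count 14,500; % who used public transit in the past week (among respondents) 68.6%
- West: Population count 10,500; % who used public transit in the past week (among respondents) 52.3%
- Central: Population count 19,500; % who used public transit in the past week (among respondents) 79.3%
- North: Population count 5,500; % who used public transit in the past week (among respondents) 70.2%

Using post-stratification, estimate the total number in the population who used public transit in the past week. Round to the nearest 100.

Apply each group's respondent rate to its population count:
  East: 14,500 × 68.6% = 9947
  West: 10,500 × 52.3% = 5491.5
  Central: 19,500 × 79.3% = 15463.5
  North: 5,500 × 70.2% = 3861
Estimated total = 34,763 → 34,800.

34,800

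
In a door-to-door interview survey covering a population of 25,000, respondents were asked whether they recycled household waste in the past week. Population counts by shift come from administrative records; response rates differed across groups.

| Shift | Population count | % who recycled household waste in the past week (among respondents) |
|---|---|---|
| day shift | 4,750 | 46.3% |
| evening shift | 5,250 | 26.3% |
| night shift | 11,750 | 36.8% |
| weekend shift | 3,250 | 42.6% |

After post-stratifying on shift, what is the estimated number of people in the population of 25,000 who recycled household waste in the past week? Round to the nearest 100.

9,300

Estimated count per cell = population count × respondent percentage:
  day shift: 4,750 × 46.3% = 2199.25
  evening shift: 5,250 × 26.3% = 1380.75
  night shift: 11,750 × 36.8% = 4324
  weekend shift: 3,250 × 42.6% = 1384.5
Estimated total = 9288.5 → 9,300.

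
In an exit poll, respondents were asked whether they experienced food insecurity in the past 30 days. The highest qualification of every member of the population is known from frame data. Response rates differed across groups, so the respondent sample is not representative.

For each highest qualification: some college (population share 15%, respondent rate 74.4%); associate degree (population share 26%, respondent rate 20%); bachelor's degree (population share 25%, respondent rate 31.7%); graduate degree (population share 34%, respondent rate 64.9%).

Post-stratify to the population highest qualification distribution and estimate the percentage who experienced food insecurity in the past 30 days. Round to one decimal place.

46.4%

Reweight to the known highest qualification distribution:
  some college: 0.15 × 74.4 = 11.16
  associate degree: 0.26 × 20 = 5.2
  bachelor's degree: 0.25 × 31.7 = 7.925
  graduate degree: 0.34 × 64.9 = 22.066
Post-stratified estimate = 46.351 → 46.4%.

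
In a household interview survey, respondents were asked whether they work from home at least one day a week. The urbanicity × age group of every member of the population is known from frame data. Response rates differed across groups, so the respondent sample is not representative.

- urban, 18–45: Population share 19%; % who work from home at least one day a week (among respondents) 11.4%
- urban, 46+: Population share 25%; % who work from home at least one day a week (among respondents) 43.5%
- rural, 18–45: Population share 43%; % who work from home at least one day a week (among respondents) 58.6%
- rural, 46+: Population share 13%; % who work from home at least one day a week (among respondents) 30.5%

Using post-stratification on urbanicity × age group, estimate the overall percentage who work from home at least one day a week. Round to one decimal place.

42.2%

Weight each group's respondent value by its population share:
  urban, 18–45: 0.19 × 11.4 = 2.166
  urban, 46+: 0.25 × 43.5 = 10.875
  rural, 18–45: 0.43 × 58.6 = 25.198
  rural, 46+: 0.13 × 30.5 = 3.965
Post-stratified estimate = 42.204 → 42.2%.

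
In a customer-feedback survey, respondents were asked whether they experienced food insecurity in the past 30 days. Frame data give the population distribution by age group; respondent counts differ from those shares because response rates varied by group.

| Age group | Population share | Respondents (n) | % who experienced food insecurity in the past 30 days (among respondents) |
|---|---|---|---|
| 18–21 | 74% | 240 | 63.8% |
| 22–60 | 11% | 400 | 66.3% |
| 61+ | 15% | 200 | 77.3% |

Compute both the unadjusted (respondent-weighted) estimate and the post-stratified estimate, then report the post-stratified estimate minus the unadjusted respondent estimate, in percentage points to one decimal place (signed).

Naive respondent-only estimate (weights = respondent counts):
  (240/840)×63.8 + (400/840)×66.3 + (200/840)×77.3 = 68.2048%
Reweighting by population age group shares:
  0.74×63.8 + 0.11×66.3 + 0.15×77.3 = 66.1%
Difference = 66.1 − 68.2048 = -2.1048 pp.

-2.1 percentage points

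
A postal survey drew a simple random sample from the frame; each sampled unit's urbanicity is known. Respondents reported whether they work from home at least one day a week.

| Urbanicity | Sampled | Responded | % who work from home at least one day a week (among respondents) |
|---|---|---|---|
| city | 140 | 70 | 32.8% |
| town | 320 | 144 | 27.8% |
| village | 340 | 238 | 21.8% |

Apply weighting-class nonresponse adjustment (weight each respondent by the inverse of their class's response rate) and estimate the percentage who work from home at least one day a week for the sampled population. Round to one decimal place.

Response rates by class: city 70/140 = 50%, town 144/320 = 45%, village 238/340 = 70%.
Weighting each respondent by the inverse class response rate inflates each class back to its sampled size, so the class weight is n_sampled:
  city: 140 × 32.8 = 4592
  town: 320 × 27.8 = 8896
  village: 340 × 21.8 = 7412
Adjusted estimate = 20,900 / 800 = 26.125 → 26.1%.

26.1%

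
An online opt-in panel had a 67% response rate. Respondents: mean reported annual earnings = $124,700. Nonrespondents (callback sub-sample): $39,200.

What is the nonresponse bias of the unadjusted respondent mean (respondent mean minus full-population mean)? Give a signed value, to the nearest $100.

+$28,200

Nonresponse fraction = 1 − 0.67 = 0.33.
Bias = (nonresponse fraction) × (respondent mean − nonrespondent mean)
     = 0.33 × (124,700 − 39,200) = 0.33 × 85,500 = 28,215.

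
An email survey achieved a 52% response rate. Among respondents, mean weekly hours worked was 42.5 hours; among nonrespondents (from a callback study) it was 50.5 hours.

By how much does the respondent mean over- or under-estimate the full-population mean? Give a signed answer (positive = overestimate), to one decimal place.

-3.8

Nonresponse fraction = 1 − 0.52 = 0.48.
Bias = (nonresponse fraction) × (respondent mean − nonrespondent mean)
     = 0.48 × (42.5 − 50.5) = 0.48 × -8 = -3.84.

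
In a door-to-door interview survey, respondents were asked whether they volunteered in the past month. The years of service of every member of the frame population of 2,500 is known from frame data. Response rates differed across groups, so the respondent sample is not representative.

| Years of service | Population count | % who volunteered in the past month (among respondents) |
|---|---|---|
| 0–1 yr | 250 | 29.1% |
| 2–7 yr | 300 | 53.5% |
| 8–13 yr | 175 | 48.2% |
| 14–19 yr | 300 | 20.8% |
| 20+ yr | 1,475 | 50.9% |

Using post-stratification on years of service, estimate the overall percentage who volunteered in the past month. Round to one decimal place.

Post-stratification weights by population share, not respondent share:
  0–1 yr: (250/2,500) × 29.1 = 2.91
  2–7 yr: (300/2,500) × 53.5 = 6.42
  8–13 yr: (175/2,500) × 48.2 = 3.374
  14–19 yr: (300/2,500) × 20.8 = 2.496
  20+ yr: (1,475/2,500) × 50.9 = 30.031
Post-stratified estimate = 45.231 → 45.2%.

45.2%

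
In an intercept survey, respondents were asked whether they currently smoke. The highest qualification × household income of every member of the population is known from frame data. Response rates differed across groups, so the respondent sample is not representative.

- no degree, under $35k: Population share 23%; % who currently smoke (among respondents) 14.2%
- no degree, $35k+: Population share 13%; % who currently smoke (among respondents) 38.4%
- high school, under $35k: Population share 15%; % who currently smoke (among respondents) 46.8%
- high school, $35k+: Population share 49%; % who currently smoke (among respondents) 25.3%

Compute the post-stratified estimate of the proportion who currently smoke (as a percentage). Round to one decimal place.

27.7%

Reweight to the known highest qualification × household income distribution:
  no degree, under $35k: 0.23 × 14.2 = 3.266
  no degree, $35k+: 0.13 × 38.4 = 4.992
  high school, under $35k: 0.15 × 46.8 = 7.02
  high school, $35k+: 0.49 × 25.3 = 12.397
Post-stratified estimate = 27.675 → 27.7%.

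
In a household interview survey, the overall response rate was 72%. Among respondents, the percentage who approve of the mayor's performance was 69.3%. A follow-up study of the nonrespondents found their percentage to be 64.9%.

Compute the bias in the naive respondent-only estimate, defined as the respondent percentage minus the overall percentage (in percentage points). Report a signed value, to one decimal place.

+1.2 percentage points

Nonresponse fraction = 1 − 0.72 = 0.28.
Bias = (nonresponse fraction) × (respondent percentage − nonrespondent percentage)
     = 0.28 × (69.3 − 64.9) = 0.28 × 4.4 = 1.232.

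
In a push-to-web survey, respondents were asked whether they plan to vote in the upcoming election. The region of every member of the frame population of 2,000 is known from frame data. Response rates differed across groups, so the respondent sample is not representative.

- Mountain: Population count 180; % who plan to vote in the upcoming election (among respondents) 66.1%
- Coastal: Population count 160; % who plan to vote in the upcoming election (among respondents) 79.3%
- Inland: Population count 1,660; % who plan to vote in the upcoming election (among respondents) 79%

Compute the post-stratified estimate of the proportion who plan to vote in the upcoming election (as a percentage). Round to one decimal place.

77.9%

Reweight to the known region distribution:
  Mountain: (180/2,000) × 66.1 = 5.949
  Coastal: (160/2,000) × 79.3 = 6.344
  Inland: (1,660/2,000) × 79 = 65.57
Post-stratified estimate = 77.863 → 77.9%.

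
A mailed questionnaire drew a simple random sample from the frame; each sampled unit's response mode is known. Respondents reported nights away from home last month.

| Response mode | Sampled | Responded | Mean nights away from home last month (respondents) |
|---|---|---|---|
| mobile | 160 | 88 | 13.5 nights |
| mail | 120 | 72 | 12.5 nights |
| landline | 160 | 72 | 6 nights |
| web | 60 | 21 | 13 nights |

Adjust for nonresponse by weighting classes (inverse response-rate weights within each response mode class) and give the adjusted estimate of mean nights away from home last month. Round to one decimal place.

Response rates by class: mobile 88/160 = 55%, mail 72/120 = 60%, landline 72/160 = 45%, web 21/60 = 35%.
Weighting each respondent by the inverse class response rate inflates each class back to its sampled size, so the class weight is n_sampled:
  mobile: 160 × 13.5 = 2160
  mail: 120 × 12.5 = 1500
  landline: 160 × 6 = 960
  web: 60 × 13 = 780
Adjusted estimate = 5400 / 500 = 10.8 → 10.8.

10.8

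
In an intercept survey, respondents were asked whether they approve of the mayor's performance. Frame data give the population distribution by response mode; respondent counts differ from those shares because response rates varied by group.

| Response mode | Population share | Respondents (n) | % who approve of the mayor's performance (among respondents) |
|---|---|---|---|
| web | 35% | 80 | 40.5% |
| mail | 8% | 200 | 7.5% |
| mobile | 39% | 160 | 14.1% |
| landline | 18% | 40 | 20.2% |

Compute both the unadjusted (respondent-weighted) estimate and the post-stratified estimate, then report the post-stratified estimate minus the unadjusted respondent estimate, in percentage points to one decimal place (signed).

+7.7 percentage points

Without adjustment, the pooled respondent share is:
  (80/480)×40.5 + (200/480)×7.5 + (160/480)×14.1 + (40/480)×20.2 = 16.2583%
Post-stratified estimate weights by population shares:
  0.35×40.5 + 0.08×7.5 + 0.39×14.1 + 0.18×20.2 = 23.91%
Difference = 23.91 − 16.2583 = 7.6517 pp.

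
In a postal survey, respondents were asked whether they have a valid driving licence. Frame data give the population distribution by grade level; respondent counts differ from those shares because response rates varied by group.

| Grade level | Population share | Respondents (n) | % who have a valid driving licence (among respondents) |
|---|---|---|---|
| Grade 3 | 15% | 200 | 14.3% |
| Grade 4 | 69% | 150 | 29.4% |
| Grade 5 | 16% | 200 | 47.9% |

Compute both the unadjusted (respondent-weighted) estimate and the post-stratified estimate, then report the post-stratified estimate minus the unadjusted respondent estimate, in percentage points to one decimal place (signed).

-0.5 percentage points

Naive respondent-only estimate (weights = respondent counts):
  (200/550)×14.3 + (150/550)×29.4 + (200/550)×47.9 = 30.6364%
Post-stratifying to population shares instead:
  0.15×14.3 + 0.69×29.4 + 0.16×47.9 = 30.095%
Difference = 30.095 − 30.6364 = -0.5414 pp.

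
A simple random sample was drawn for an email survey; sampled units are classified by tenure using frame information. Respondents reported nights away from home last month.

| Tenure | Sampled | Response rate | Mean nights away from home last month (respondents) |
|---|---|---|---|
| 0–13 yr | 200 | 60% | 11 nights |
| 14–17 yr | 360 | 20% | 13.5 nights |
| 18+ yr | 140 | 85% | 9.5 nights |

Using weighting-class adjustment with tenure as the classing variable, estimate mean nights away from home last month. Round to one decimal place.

With weight = n_sampled/n_responded per class, the weighted class total is n_sampled:
  0–13 yr: 200 × 11 = 2200
  14–17 yr: 360 × 13.5 = 4860
  18+ yr: 140 × 9.5 = 1330
Adjusted estimate = 8390 / 700 = 11.9857 → 12.0.

12.0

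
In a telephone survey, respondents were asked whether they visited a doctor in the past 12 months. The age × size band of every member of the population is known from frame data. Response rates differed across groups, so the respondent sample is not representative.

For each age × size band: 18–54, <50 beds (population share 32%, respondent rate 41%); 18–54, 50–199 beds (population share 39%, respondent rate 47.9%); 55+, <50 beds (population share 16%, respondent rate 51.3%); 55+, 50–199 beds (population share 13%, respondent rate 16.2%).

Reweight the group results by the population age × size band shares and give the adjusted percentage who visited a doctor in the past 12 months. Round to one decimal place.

42.1%

Reweight to the known age × size band distribution:
  18–54, <50 beds: 0.32 × 41 = 13.12
  18–54, 50–199 beds: 0.39 × 47.9 = 18.681
  55+, <50 beds: 0.16 × 51.3 = 8.208
  55+, 50–199 beds: 0.13 × 16.2 = 2.106
Post-stratified estimate = 42.115 → 42.1%.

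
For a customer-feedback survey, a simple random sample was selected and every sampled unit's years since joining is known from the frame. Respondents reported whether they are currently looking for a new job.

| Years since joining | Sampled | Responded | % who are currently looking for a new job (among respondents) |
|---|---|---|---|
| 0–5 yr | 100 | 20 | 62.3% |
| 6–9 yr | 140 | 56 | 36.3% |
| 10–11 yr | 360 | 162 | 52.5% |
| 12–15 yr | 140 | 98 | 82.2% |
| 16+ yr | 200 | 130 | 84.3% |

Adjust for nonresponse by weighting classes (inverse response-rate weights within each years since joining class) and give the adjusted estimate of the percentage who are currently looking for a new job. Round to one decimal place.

62.3%

Class response rates: 0–5 yr 20/100 = 20%, 6–9 yr 56/140 = 40%, 10–11 yr 162/360 = 45%, 12–15 yr 98/140 = 70%, 16+ yr 130/200 = 65%.
Inverse-response-rate weighting restores each class to its sampled count, so class totals weight by n_sampled:
  0–5 yr: 100 × 62.3 = 6230
  6–9 yr: 140 × 36.3 = 5082
  10–11 yr: 360 × 52.5 = 18,900
  12–15 yr: 140 × 82.2 = 11,508
  16+ yr: 200 × 84.3 = 16,860
Adjusted estimate = 58,580 / 940 = 62.3191 → 62.3%.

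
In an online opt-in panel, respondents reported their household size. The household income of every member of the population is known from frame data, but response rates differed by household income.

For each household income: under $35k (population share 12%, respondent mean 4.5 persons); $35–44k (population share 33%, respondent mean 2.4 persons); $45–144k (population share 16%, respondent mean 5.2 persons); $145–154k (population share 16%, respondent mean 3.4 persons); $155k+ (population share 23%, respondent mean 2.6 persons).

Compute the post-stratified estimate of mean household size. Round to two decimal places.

3.31

Reweight to the known household income distribution:
  under $35k: 0.12 × 4.5 = 0.54
  $35–44k: 0.33 × 2.4 = 0.792
  $45–144k: 0.16 × 5.2 = 0.832
  $145–154k: 0.16 × 3.4 = 0.544
  $155k+: 0.23 × 2.6 = 0.598
Post-stratified estimate = 3.306 → 3.31.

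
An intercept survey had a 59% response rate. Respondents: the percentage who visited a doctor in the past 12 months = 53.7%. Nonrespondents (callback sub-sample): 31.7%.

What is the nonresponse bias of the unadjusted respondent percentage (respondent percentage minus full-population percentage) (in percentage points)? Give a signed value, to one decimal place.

+9.0 percentage points

Nonresponse fraction = 1 − 0.59 = 0.41.
Bias = (nonresponse fraction) × (respondent percentage − nonrespondent percentage)
     = 0.41 × (53.7 − 31.7) = 0.41 × 22 = 9.02.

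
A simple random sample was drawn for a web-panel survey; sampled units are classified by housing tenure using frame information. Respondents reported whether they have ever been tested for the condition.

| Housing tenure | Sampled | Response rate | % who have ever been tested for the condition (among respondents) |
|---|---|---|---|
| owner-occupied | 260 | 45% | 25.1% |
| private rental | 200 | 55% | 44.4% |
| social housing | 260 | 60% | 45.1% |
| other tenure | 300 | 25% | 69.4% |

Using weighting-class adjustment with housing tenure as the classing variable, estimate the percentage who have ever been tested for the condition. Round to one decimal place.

47.0%

With weight = n_sampled/n_responded per class, the weighted class total is n_sampled:
  owner-occupied: 260 × 25.1 = 6526
  private rental: 200 × 44.4 = 8880
  social housing: 260 × 45.1 = 11,726
  other tenure: 300 × 69.4 = 20,820
Adjusted estimate = 47,952 / 1,020 = 47.0118 → 47.0%.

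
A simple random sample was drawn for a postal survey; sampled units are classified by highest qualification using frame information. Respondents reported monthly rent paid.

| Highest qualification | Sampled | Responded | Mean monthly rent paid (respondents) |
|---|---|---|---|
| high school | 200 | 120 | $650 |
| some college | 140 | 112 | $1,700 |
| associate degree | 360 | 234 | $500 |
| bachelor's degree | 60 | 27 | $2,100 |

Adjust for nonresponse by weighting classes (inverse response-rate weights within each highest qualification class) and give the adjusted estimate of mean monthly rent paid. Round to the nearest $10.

$890

Response rates by class: high school 120/200 = 60%, some college 112/140 = 80%, associate degree 234/360 = 65%, bachelor's degree 27/60 = 45%.
Each respondent's weight = sampled/responded in their class; summing within a class gives n_sampled, so:
  high school: 200 × 650 = 130,000
  some college: 140 × 1700 = 238,000
  associate degree: 360 × 500 = 180,000
  bachelor's degree: 60 × 2100 = 126,000
Adjusted estimate = 674,000 / 760 = 886.842 → $890.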